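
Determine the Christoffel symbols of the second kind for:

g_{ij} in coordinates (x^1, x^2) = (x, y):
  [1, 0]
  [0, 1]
Using Γ^k_{ij} = (1/2) g^{km} (∂_i g_{mj} + ∂_j g_{mi} - ∂_m g_{ij}); the metric is diagonal, so only the m = k term contributes.
Every metric component is constant, so all ∂_m g_{ij} = 0 and every Christoffel symbol vanishes.
All Christoffel symbols are zero.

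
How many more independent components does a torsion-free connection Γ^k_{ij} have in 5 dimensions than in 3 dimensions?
Independent components in n dimensions: n × n(n+1)/2 = n^2(n+1)/2.
5D: 5 × 15 = 75
3D: 3 × 6 = 18
Difference = 75 - 18 = 57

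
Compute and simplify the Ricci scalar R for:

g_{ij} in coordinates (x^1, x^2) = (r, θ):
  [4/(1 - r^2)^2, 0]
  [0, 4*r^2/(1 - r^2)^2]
Non-zero Christoffel symbols (Γ^k_{ij} = Γ^k_{ji}):
Γ^r_{r r} = 2*r/(1 - r^2)
Γ^r_{θ θ} = (r^3 + r)/(r^2 - 1)
Γ^θ_{r θ} = (-r^2 - 1)/(r^3 - r)
Ricci tensor (R_{ij} = R^k_{ikj}): R_{rr} = -4/(r^2 - 1)^2, R_{rθ} = 0, R_{θθ} = -4*r^2/(r^2 - 1)^2
Inverse metric: g^{rr} = (1 - r^2)^2/4, g^{θθ} = (1 - r^2)^2/(4*r^2)
R = g^{ij} R_{ij} = ((1 - r^2)^2/4)(-4/(r^2 - 1)^2) + ((1 - r^2)^2/(4*r^2))(-4*r^2/(r^2 - 1)^2) = -2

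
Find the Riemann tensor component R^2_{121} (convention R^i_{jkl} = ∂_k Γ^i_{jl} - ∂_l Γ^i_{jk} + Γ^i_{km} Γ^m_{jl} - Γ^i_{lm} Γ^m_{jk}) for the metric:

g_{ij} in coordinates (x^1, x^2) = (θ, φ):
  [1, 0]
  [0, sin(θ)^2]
Non-zero Christoffel symbols (Γ^k_{ij} = Γ^k_{ji}):
Γ^θ_{φ φ} = -sin(2*θ)/2
Γ^φ_{θ φ} = 1/tan(θ)
R^φ_{θ φ θ} = ∂_φ Γ^φ_{θ θ} - ∂_θ Γ^φ_{θ φ} + Γ^φ_{φ m} Γ^m_{θ θ} - Γ^φ_{θ m} Γ^m_{θ φ}
  = (0) - (-1/sin(θ)^2) + (0) - (1/tan(θ)^2) = 1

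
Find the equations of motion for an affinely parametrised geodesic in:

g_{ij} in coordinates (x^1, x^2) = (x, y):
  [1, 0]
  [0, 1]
Geodesic equation: d^2x^k/dλ^2 + Γ^k_{ij} (dx^i/dλ)(dx^j/dλ) = 0.
All Christoffel symbols vanish, so the geodesics are straight lines:
d^2x/dλ^2 = 0
d^2y/dλ^2 = 0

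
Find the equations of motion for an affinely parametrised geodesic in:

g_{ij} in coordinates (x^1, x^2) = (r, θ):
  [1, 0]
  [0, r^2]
Geodesic equation: d^2x^k/dλ^2 + Γ^k_{ij} (dx^i/dλ)(dx^j/dλ) = 0.
Non-zero Christoffel symbols:
Γ^r_{θ θ} = -r
Γ^θ_{r θ} = 1/r
Substituting (the symmetric pair Γ^k_{ij}, Γ^k_{ji} combines into a factor 2):
d^2r/dλ^2 - r (dθ/dλ)^2 = 0
d^2θ/dλ^2 + (2/r) (dr/dλ)(dθ/dλ) = 0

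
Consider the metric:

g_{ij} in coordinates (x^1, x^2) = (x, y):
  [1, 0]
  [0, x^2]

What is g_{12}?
With x^1 = x, x^2 = y, g_{12} = g_{xy} is the row-1, column-2 entry of the matrix.
g_{12} = 0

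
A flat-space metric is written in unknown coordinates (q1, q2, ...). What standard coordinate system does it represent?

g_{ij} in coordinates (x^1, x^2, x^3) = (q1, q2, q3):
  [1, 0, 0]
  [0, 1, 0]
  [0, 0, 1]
All components are constant and the metric is the identity, i.e. orthonormal rectilinear coordinates.
Cartesian (3D) coordinates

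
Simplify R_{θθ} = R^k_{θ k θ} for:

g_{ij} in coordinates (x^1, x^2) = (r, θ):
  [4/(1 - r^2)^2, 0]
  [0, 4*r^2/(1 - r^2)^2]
Non-zero Christoffel symbols (Γ^k_{ij} = Γ^k_{ji}):
Γ^r_{r r} = 2*r/(1 - r^2)
Γ^r_{θ θ} = (r^3 + r)/(r^2 - 1)
Γ^θ_{r θ} = (-r^2 - 1)/(r^3 - r)
R^r_{θ r θ} = ∂_r Γ^r_{θ θ} - ∂_θ Γ^r_{θ r} + Γ^r_{r m} Γ^m_{θ θ} - Γ^r_{θ m} Γ^m_{θ r}
  = ((r^4 - 4*r^2 - 1)/(r^2 - 1)^2) - (0) + (-2*r^2*(r^2 + 1)/(r^2 - 1)^2) - (-(r^2 + 1)^2/(r^2 - 1)^2) = -4*r^2/(r^2 - 1)^2
R^θ_{θ θ θ} = 0 (a repeated index in an antisymmetric pair)
R_{θθ} = R^r_{θ r θ} + R^θ_{θ θ θ} = (-4*r^2/(r^2 - 1)^2) + (0) = -4*r^2/(r^2 - 1)^2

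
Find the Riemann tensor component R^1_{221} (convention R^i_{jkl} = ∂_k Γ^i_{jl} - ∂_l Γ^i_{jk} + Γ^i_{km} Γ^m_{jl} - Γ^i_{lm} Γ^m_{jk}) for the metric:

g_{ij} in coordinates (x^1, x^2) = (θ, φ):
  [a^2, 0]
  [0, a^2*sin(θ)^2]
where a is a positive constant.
Non-zero Christoffel symbols (Γ^k_{ij} = Γ^k_{ji}):
Γ^θ_{φ φ} = -sin(2*θ)/2
Γ^φ_{θ φ} = 1/tan(θ)
R^θ_{φ φ θ} = ∂_φ Γ^θ_{φ θ} - ∂_θ Γ^θ_{φ φ} + Γ^θ_{φ m} Γ^m_{φ θ} - Γ^θ_{θ m} Γ^m_{φ φ}
  = (0) - (-cos(2*θ)) + (-cos(θ)^2) - (0) = -sin(θ)^2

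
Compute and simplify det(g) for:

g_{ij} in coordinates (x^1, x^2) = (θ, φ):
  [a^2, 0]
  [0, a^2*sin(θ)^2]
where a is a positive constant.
For a 2×2 metric: det(g) = g_{11}·g_{22} - g_{12}·g_{21}
= (a^2)·(a^2*sin(θ)^2) - (0)·(0)
= a^4*sin(θ)^2 - 0
det(g) = a^4*sin(θ)^2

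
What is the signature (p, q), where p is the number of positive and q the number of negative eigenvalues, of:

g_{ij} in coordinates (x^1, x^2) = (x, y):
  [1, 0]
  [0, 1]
The metric is diagonal, so its eigenvalues are the diagonal entries: 1, 1 (at a generic point, where coordinate-dependent entries are positive).
2 positive, 0 negative.
(2, 0) - Riemannian (positive definite)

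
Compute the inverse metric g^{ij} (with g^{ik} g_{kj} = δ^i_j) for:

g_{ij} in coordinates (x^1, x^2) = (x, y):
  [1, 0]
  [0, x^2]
The metric is diagonal, so g^{ij} is diagonal with entries 1/g_{ii}: diag(1, 1/(x^2)).
g^{ij}:
  [1, 0]
  [0, 1/x^2]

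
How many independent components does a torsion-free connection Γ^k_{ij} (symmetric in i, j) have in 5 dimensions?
Γ^k_{ij} has n choices for the upper index and n(n+1)/2 independent symmetric lower index pairs.
Total = 5 × 5×6/2 = 5 × 15 = 75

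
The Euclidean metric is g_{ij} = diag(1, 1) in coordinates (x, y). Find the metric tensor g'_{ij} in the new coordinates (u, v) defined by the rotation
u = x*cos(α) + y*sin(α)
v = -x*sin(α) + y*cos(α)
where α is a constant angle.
Invert the transformation: x = u*cos(α) - v*sin(α), y = u*sin(α) + v*cos(α)
g'_{ij} = (∂x^k/∂x'^i)(∂x^l/∂x'^j) g_{kl}; with g_{kl} = δ_{kl} this is Σ_k (∂x^k/∂x'^i)(∂x^k/∂x'^j).
Jacobian: ∂x/∂u = cos(α), ∂x/∂v = -sin(α), ∂y/∂u = sin(α), ∂y/∂v = cos(α)
g'_{uu} = (cos(α))(cos(α)) + (sin(α))(sin(α)) = 1
g'_{uv} = (cos(α))(-sin(α)) + (sin(α))(cos(α)) = 0
g'_{vv} = (-sin(α))(-sin(α)) + (cos(α))(cos(α)) = 1
g'_{ij} = diag(1, 1)
The Euclidean metric is invariant under rotations.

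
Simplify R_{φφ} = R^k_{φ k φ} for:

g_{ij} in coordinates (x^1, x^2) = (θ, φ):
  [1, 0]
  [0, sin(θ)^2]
Non-zero Christoffel symbols (Γ^k_{ij} = Γ^k_{ji}):
Γ^θ_{φ φ} = -sin(2*θ)/2
Γ^φ_{θ φ} = 1/tan(θ)
R^θ_{φ θ φ} = ∂_θ Γ^θ_{φ φ} - ∂_φ Γ^θ_{φ θ} + Γ^θ_{θ m} Γ^m_{φ φ} - Γ^θ_{φ m} Γ^m_{φ θ}
  = (-cos(2*θ)) - (0) + (0) - (-cos(θ)^2) = sin(θ)^2
R^φ_{φ φ φ} = 0 (a repeated index in an antisymmetric pair)
R_{φφ} = R^θ_{φ θ φ} + R^φ_{φ φ φ} = (sin(θ)^2) + (0) = sin(θ)^2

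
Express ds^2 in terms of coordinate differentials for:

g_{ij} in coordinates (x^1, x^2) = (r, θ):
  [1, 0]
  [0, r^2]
ds^2 = g_{ij} dx^i dx^j; only the non-zero components contribute.
ds^2 = dr^2 + r^2 dθ^2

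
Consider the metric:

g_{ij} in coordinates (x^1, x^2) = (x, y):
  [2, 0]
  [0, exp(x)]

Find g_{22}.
With x^1 = x, x^2 = y, g_{22} = g_{yy} is the row-2, column-2 entry of the matrix.
g_{22} = exp(x)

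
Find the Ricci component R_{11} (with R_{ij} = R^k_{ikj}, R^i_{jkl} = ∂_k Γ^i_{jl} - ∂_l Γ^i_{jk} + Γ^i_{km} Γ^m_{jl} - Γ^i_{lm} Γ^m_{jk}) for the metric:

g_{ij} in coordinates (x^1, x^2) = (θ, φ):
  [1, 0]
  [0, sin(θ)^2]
Non-zero Christoffel symbols (Γ^k_{ij} = Γ^k_{ji}):
Γ^θ_{φ φ} = -sin(2*θ)/2
Γ^φ_{θ φ} = 1/tan(θ)
R^θ_{θ θ θ} = 0 (a repeated index in an antisymmetric pair)
R^φ_{θ φ θ} = ∂_φ Γ^φ_{θ θ} - ∂_θ Γ^φ_{θ φ} + Γ^φ_{φ m} Γ^m_{θ θ} - Γ^φ_{θ m} Γ^m_{θ φ}
  = (0) - (-1/sin(θ)^2) + (0) - (1/tan(θ)^2) = 1
R_{θθ} = R^θ_{θ θ θ} + R^φ_{θ φ θ} = (0) + (1) = 1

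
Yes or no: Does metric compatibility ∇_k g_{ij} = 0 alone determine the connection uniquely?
One also needs vanishing torsion; metric compatibility plus torsion-freeness singles out the Levi-Civita connection.
No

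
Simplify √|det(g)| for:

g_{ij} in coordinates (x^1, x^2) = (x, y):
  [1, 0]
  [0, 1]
det(g) = 1
√|det(g)| = 1
Volume element: dV = 1 dx dy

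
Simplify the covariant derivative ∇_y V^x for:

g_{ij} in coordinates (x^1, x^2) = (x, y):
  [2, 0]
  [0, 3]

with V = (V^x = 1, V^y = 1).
All Christoffel symbols are zero.
∇_y V^x = ∂_y V^x + Γ^x_{y j} V^j
  = (0) + (0)(1) + (0)(1)
  = 0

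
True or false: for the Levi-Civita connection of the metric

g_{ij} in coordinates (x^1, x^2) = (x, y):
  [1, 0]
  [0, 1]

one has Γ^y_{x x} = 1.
Γ^y_{x x} = (1/2) g^{yy} (∂_x g_{yx} + ∂_x g_{yx} - ∂_y g_{xx}) = (1/2)(1)((0) + (0) - (0)) = 0
This differs from the proposed value 1.
False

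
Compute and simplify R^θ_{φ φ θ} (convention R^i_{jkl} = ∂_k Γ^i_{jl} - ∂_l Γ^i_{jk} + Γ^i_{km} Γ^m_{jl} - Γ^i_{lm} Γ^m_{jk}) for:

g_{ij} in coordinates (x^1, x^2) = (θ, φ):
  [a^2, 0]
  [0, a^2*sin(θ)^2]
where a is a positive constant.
Non-zero Christoffel symbols (Γ^k_{ij} = Γ^k_{ji}):
Γ^θ_{φ φ} = -sin(2*θ)/2
Γ^φ_{θ φ} = 1/tan(θ)
R^θ_{φ φ θ} = ∂_φ Γ^θ_{φ θ} - ∂_θ Γ^θ_{φ φ} + Γ^θ_{φ m} Γ^m_{φ θ} - Γ^θ_{θ m} Γ^m_{φ φ}
  = (0) - (-cos(2*θ)) + (-cos(θ)^2) - (0) = -sin(θ)^2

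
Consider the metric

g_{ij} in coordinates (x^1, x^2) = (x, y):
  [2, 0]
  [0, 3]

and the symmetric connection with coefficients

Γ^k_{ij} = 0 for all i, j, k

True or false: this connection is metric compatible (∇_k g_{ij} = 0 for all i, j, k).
Using ∇_k g_{ij} = ∂_k g_{ij} - Γ^m_{ki} g_{mj} - Γ^m_{kj} g_{im}:
e.g. ∇_x g_{yy} = (0) - (0) - (0) = 0
Every component ∇_k g_{ij} vanishes: the connection is metric compatible.
True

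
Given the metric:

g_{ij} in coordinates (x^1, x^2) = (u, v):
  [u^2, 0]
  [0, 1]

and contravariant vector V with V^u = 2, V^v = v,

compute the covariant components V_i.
V_i = g_{ij} V^j:
V_u = (u^2)(2) + (0)(v) = 2*u^2
V_v = (0)(2) + (1)(v) = v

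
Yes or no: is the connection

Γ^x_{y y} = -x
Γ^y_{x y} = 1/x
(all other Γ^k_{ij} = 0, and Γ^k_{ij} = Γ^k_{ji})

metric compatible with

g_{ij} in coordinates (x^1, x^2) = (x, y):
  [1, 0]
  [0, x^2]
Using ∇_k g_{ij} = ∂_k g_{ij} - Γ^m_{ki} g_{mj} - Γ^m_{kj} g_{im}:
e.g. ∇_x g_{yy} = (2*x) - (x) - (x) = 0
Every component ∇_k g_{ij} vanishes: the connection is metric compatible.
Yes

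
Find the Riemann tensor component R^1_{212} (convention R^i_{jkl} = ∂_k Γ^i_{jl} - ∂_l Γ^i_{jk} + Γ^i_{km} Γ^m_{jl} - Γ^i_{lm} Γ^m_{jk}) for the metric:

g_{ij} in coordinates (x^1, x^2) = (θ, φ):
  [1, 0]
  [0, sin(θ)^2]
Non-zero Christoffel symbols (Γ^k_{ij} = Γ^k_{ji}):
Γ^θ_{φ φ} = -sin(2*θ)/2
Γ^φ_{θ φ} = 1/tan(θ)
R^θ_{φ θ φ} = ∂_θ Γ^θ_{φ φ} - ∂_φ Γ^θ_{φ θ} + Γ^θ_{θ m} Γ^m_{φ φ} - Γ^θ_{φ m} Γ^m_{φ θ}
  = (-cos(2*θ)) - (0) + (0) - (-cos(θ)^2) = sin(θ)^2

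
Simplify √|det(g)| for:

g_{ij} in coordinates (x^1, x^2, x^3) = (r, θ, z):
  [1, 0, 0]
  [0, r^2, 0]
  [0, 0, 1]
det(g) = r^2
√|det(g)| = r
Volume element: dV = r dr dθ dz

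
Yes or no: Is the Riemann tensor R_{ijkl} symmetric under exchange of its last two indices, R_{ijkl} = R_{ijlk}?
It is antisymmetric in the last pair: R_{ijkl} = -R_{ijlk}.
No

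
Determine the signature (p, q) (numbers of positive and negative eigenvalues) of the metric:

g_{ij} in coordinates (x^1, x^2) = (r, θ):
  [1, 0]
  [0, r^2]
The metric is diagonal, so its eigenvalues are the diagonal entries: 1, r^2 (at a generic point, where coordinate-dependent entries are positive).
2 positive, 0 negative.
(2, 0) - Riemannian (positive definite)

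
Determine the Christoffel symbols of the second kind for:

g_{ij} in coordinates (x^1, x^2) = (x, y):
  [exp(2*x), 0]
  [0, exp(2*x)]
Using Γ^k_{ij} = (1/2) g^{km} (∂_i g_{mj} + ∂_j g_{mi} - ∂_m g_{ij}); the metric is diagonal, so only the m = k term contributes.
Non-zero symbols (using the symmetry Γ^k_{ij} = Γ^k_{ji}):
Γ^x_{x x} = (1/2) g^{xx} (∂_x g_{xx} + ∂_x g_{xx} - ∂_x g_{xx}) = (1/2)(exp(-2*x))((2*exp(2*x)) + (2*exp(2*x)) - (2*exp(2*x))) = 1
Γ^x_{y y} = (1/2) g^{xx} (∂_y g_{xy} + ∂_y g_{xy} - ∂_x g_{yy}) = (1/2)(exp(-2*x))((0) + (0) - (2*exp(2*x))) = -1
Γ^y_{x y} = (1/2) g^{yy} (∂_x g_{yy} + ∂_y g_{yx} - ∂_y g_{xy}) = (1/2)(exp(-2*x))((2*exp(2*x)) + (0) - (0)) = 1
All other Christoffel symbols are zero.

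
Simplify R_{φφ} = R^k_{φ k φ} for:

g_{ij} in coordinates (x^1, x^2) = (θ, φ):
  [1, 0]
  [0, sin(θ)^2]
Non-zero Christoffel symbols (Γ^k_{ij} = Γ^k_{ji}):
Γ^θ_{φ φ} = -sin(2*θ)/2
Γ^φ_{θ φ} = 1/tan(θ)
R^θ_{φ θ φ} = ∂_θ Γ^θ_{φ φ} - ∂_φ Γ^θ_{φ θ} + Γ^θ_{θ m} Γ^m_{φ φ} - Γ^θ_{φ m} Γ^m_{φ θ}
  = (-cos(2*θ)) - (0) + (0) - (-cos(θ)^2) = sin(θ)^2
R^φ_{φ φ φ} = 0 (a repeated index in an antisymmetric pair)
R_{φφ} = R^θ_{φ θ φ} + R^φ_{φ φ φ} = (sin(θ)^2) + (0) = sin(θ)^2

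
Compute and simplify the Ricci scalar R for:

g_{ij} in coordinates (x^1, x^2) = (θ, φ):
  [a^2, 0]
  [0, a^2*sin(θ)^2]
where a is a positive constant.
Non-zero Christoffel symbols (Γ^k_{ij} = Γ^k_{ji}):
Γ^θ_{φ φ} = -sin(2*θ)/2
Γ^φ_{θ φ} = 1/tan(θ)
Ricci tensor (R_{ij} = R^k_{ikj}): R_{θθ} = 1, R_{θφ} = 0, R_{φφ} = sin(θ)^2
Inverse metric: g^{θθ} = 1/a^2, g^{φφ} = 1/(a^2*sin(θ)^2)
R = g^{ij} R_{ij} = (1/a^2)(1) + (1/(a^2*sin(θ)^2))(sin(θ)^2) = 2/a^2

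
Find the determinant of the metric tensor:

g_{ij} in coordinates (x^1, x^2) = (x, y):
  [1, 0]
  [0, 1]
For a 2×2 metric: det(g) = g_{11}·g_{22} - g_{12}·g_{21}
= (1)·(1) - (0)·(0)
= 1 - 0
det(g) = 1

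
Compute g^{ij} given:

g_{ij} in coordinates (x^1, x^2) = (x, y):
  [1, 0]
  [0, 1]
The metric is diagonal, so g^{ij} is diagonal with entries 1/g_{ii}: diag(1, 1).
g^{ij}:
  [1, 0]
  [0, 1]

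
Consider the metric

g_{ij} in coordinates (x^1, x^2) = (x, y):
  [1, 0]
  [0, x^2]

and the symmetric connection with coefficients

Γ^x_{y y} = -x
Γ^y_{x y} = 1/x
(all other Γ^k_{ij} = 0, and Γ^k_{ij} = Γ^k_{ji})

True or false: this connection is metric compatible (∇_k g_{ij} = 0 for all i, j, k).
Using ∇_k g_{ij} = ∂_k g_{ij} - Γ^m_{ki} g_{mj} - Γ^m_{kj} g_{im}:
e.g. ∇_x g_{yy} = (2*x) - (x) - (x) = 0
Every component ∇_k g_{ij} vanishes: the connection is metric compatible.
True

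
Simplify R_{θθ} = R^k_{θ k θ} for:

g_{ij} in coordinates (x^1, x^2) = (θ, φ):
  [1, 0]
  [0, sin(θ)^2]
Non-zero Christoffel symbols (Γ^k_{ij} = Γ^k_{ji}):
Γ^θ_{φ φ} = -sin(2*θ)/2
Γ^φ_{θ φ} = 1/tan(θ)
R^θ_{θ θ θ} = 0 (a repeated index in an antisymmetric pair)
R^φ_{θ φ θ} = ∂_φ Γ^φ_{θ θ} - ∂_θ Γ^φ_{θ φ} + Γ^φ_{φ m} Γ^m_{θ θ} - Γ^φ_{θ m} Γ^m_{θ φ}
  = (0) - (-1/sin(θ)^2) + (0) - (1/tan(θ)^2) = 1
R_{θθ} = R^θ_{θ θ θ} + R^φ_{θ φ θ} = (0) + (1) = 1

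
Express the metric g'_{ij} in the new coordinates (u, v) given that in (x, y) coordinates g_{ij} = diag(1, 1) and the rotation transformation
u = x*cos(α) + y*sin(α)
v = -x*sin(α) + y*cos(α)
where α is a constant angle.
Invert the transformation: x = u*cos(α) - v*sin(α), y = u*sin(α) + v*cos(α)
g'_{ij} = (∂x^k/∂x'^i)(∂x^l/∂x'^j) g_{kl}; with g_{kl} = δ_{kl} this is Σ_k (∂x^k/∂x'^i)(∂x^k/∂x'^j).
Jacobian: ∂x/∂u = cos(α), ∂x/∂v = -sin(α), ∂y/∂u = sin(α), ∂y/∂v = cos(α)
g'_{uu} = (cos(α))(cos(α)) + (sin(α))(sin(α)) = 1
g'_{uv} = (cos(α))(-sin(α)) + (sin(α))(cos(α)) = 0
g'_{vv} = (-sin(α))(-sin(α)) + (cos(α))(cos(α)) = 1
g'_{ij} = diag(1, 1)
The Euclidean metric is invariant under rotations.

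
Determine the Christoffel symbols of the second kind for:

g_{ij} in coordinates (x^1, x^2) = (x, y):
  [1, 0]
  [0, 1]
Using Γ^k_{ij} = (1/2) g^{km} (∂_i g_{mj} + ∂_j g_{mi} - ∂_m g_{ij}); the metric is diagonal, so only the m = k term contributes.
Every metric component is constant, so all ∂_m g_{ij} = 0 and every Christoffel symbol vanishes.
All Christoffel symbols are zero.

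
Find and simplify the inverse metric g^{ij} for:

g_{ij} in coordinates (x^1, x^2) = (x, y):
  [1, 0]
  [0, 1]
The metric is diagonal, so g^{ij} is diagonal with entries 1/g_{ii}: diag(1, 1).
g^{ij}:
  [1, 0]
  [0, 1]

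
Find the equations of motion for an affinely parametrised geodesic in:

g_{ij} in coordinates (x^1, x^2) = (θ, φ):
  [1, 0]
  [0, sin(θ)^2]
Geodesic equation: d^2x^k/dλ^2 + Γ^k_{ij} (dx^i/dλ)(dx^j/dλ) = 0.
Non-zero Christoffel symbols:
Γ^θ_{φ φ} = -sin(2*θ)/2
Γ^φ_{θ φ} = 1/tan(θ)
Substituting (the symmetric pair Γ^k_{ij}, Γ^k_{ji} combines into a factor 2):
d^2θ/dλ^2 - (sin(2*θ)/2) (dφ/dλ)^2 = 0
d^2φ/dλ^2 + (2/tan(θ)) (dθ/dλ)(dφ/dλ) = 0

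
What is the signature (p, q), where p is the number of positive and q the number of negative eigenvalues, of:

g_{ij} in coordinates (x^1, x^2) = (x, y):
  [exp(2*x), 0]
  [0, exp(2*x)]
The metric is diagonal, so its eigenvalues are the diagonal entries: exp(2*x), exp(2*x) (at a generic point, where coordinate-dependent entries are positive).
2 positive, 0 negative.
(2, 0) - Riemannian (positive definite)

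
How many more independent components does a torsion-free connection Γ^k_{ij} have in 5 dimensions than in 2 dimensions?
Independent components in n dimensions: n × n(n+1)/2 = n^2(n+1)/2.
5D: 5 × 15 = 75
2D: 2 × 3 = 6
Difference = 75 - 6 = 69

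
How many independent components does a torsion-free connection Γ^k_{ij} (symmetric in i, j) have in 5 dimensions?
Γ^k_{ij} has n choices for the upper index and n(n+1)/2 independent symmetric lower index pairs.
Total = 5 × 5×6/2 = 5 × 15 = 75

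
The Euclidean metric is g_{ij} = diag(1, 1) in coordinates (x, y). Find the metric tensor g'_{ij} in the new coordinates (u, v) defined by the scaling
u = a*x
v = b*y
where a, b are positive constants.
Invert the transformation: x = u/a, y = v/b
g'_{ij} = (∂x^k/∂x'^i)(∂x^l/∂x'^j) g_{kl}; with g_{kl} = δ_{kl} this is Σ_k (∂x^k/∂x'^i)(∂x^k/∂x'^j).
Jacobian: ∂x/∂u = 1/a, ∂x/∂v = 0, ∂y/∂u = 0, ∂y/∂v = 1/b
g'_{uu} = (1/a)(1/a) + (0)(0) = 1/a^2
g'_{uv} = (1/a)(0) + (0)(1/b) = 0
g'_{vv} = (0)(0) + (1/b)(1/b) = 1/b^2
g'_{ij} = diag(1/a^2, 1/b^2)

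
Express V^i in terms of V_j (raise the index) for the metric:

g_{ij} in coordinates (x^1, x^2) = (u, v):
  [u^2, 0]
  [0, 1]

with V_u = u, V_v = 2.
Inverse metric (diagonal): g^{uu} = 1/u^2, g^{vv} = 1
V^i = g^{ij} V_j:
V^u = (1/u^2)(u) + (0)(2) = 1/u
V^v = (0)(u) + (1)(2) = 2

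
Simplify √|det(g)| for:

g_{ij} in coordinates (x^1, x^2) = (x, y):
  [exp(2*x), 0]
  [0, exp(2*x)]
det(g) = exp(4*x)
√|det(g)| = exp(2*x)
Volume element: dV = exp(2*x) dx dy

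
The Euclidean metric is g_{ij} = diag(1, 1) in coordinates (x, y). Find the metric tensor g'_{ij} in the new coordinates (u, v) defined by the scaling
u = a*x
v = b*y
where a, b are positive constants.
Invert the transformation: x = u/a, y = v/b
g'_{ij} = (∂x^k/∂x'^i)(∂x^l/∂x'^j) g_{kl}; with g_{kl} = δ_{kl} this is Σ_k (∂x^k/∂x'^i)(∂x^k/∂x'^j).
Jacobian: ∂x/∂u = 1/a, ∂x/∂v = 0, ∂y/∂u = 0, ∂y/∂v = 1/b
g'_{uu} = (1/a)(1/a) + (0)(0) = 1/a^2
g'_{uv} = (1/a)(0) + (0)(1/b) = 0
g'_{vv} = (0)(0) + (1/b)(1/b) = 1/b^2
g'_{ij} = diag(1/a^2, 1/b^2)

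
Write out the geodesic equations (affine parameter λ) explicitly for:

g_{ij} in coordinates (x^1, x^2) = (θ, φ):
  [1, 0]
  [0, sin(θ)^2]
Geodesic equation: d^2x^k/dλ^2 + Γ^k_{ij} (dx^i/dλ)(dx^j/dλ) = 0.
Non-zero Christoffel symbols:
Γ^θ_{φ φ} = -sin(2*θ)/2
Γ^φ_{θ φ} = 1/tan(θ)
Substituting (the symmetric pair Γ^k_{ij}, Γ^k_{ji} combines into a factor 2):
d^2θ/dλ^2 - (sin(2*θ)/2) (dφ/dλ)^2 = 0
d^2φ/dλ^2 + (2/tan(θ)) (dθ/dλ)(dφ/dλ) = 0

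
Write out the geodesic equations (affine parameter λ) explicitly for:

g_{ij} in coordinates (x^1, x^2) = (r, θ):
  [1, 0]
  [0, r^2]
Geodesic equation: d^2x^k/dλ^2 + Γ^k_{ij} (dx^i/dλ)(dx^j/dλ) = 0.
Non-zero Christoffel symbols:
Γ^r_{θ θ} = -r
Γ^θ_{r θ} = 1/r
Substituting (the symmetric pair Γ^k_{ij}, Γ^k_{ji} combines into a factor 2):
d^2r/dλ^2 - r (dθ/dλ)^2 = 0
d^2θ/dλ^2 + (2/r) (dr/dλ)(dθ/dλ) = 0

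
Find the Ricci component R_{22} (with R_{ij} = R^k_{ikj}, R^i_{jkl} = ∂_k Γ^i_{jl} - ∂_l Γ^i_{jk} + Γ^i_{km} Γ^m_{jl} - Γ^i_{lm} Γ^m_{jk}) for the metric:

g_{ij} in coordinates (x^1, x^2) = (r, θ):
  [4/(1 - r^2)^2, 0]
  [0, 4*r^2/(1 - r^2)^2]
Non-zero Christoffel symbols (Γ^k_{ij} = Γ^k_{ji}):
Γ^r_{r r} = 2*r/(1 - r^2)
Γ^r_{θ θ} = (r^3 + r)/(r^2 - 1)
Γ^θ_{r θ} = (-r^2 - 1)/(r^3 - r)
R^r_{θ r θ} = ∂_r Γ^r_{θ θ} - ∂_θ Γ^r_{θ r} + Γ^r_{r m} Γ^m_{θ θ} - Γ^r_{θ m} Γ^m_{θ r}
  = ((r^4 - 4*r^2 - 1)/(r^2 - 1)^2) - (0) + (-2*r^2*(r^2 + 1)/(r^2 - 1)^2) - (-(r^2 + 1)^2/(r^2 - 1)^2) = -4*r^2/(r^2 - 1)^2
R^θ_{θ θ θ} = 0 (a repeated index in an antisymmetric pair)
R_{θθ} = R^r_{θ r θ} + R^θ_{θ θ θ} = (-4*r^2/(r^2 - 1)^2) + (0) = -4*r^2/(r^2 - 1)^2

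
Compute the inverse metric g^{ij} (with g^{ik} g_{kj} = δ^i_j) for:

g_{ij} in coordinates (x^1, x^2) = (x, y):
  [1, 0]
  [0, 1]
The metric is diagonal, so g^{ij} is diagonal with entries 1/g_{ii}: diag(1, 1).
g^{ij}:
  [1, 0]
  [0, 1]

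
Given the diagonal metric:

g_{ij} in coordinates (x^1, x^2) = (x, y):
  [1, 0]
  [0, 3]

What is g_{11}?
With x^1 = x, x^2 = y, g_{11} = g_{xx} is the row-1, column-1 entry of the matrix.
g_{11} = 1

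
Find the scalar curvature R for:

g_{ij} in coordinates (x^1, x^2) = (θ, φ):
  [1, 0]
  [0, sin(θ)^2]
Non-zero Christoffel symbols (Γ^k_{ij} = Γ^k_{ji}):
Γ^θ_{φ φ} = -sin(2*θ)/2
Γ^φ_{θ φ} = 1/tan(θ)
Ricci tensor (R_{ij} = R^k_{ikj}): R_{θθ} = 1, R_{θφ} = 0, R_{φφ} = sin(θ)^2
Inverse metric: g^{θθ} = 1, g^{φφ} = 1/sin(θ)^2
R = g^{ij} R_{ij} = (1)(1) + (1/sin(θ)^2)(sin(θ)^2) = 2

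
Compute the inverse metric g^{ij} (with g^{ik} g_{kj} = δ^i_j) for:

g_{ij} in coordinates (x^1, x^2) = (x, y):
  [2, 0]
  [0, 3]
The metric is diagonal, so g^{ij} is diagonal with entries 1/g_{ii}: diag(1/2, 1/3).
g^{ij}:
  [1/2, 0]
  [0, 1/3]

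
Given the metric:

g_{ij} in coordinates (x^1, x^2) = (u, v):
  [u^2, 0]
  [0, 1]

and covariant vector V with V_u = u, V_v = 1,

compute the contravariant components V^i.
Inverse metric (diagonal): g^{uu} = 1/u^2, g^{vv} = 1
V^i = g^{ij} V_j:
V^u = (1/u^2)(u) + (0)(1) = 1/u
V^v = (0)(u) + (1)(1) = 1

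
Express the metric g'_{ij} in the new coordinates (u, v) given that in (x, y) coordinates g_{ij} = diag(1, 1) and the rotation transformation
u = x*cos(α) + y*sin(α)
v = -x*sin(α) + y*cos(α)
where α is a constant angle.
Invert the transformation: x = u*cos(α) - v*sin(α), y = u*sin(α) + v*cos(α)
g'_{ij} = (∂x^k/∂x'^i)(∂x^l/∂x'^j) g_{kl}; with g_{kl} = δ_{kl} this is Σ_k (∂x^k/∂x'^i)(∂x^k/∂x'^j).
Jacobian: ∂x/∂u = cos(α), ∂x/∂v = -sin(α), ∂y/∂u = sin(α), ∂y/∂v = cos(α)
g'_{uu} = (cos(α))(cos(α)) + (sin(α))(sin(α)) = 1
g'_{uv} = (cos(α))(-sin(α)) + (sin(α))(cos(α)) = 0
g'_{vv} = (-sin(α))(-sin(α)) + (cos(α))(cos(α)) = 1
g'_{ij} = diag(1, 1)
The Euclidean metric is invariant under rotations.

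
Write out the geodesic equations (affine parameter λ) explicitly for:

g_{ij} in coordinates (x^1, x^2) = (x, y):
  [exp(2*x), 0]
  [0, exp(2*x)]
Geodesic equation: d^2x^k/dλ^2 + Γ^k_{ij} (dx^i/dλ)(dx^j/dλ) = 0.
Non-zero Christoffel symbols:
Γ^x_{x x} = 1
Γ^x_{y y} = -1
Γ^y_{x y} = 1
Substituting (the symmetric pair Γ^k_{ij}, Γ^k_{ji} combines into a factor 2):
d^2x/dλ^2 + (dx/dλ)^2 - (dy/dλ)^2 = 0
d^2y/dλ^2 + 2 (dx/dλ)(dy/dλ) = 0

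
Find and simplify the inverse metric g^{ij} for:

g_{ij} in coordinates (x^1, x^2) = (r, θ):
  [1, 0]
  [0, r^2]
The metric is diagonal, so g^{ij} is diagonal with entries 1/g_{ii}: diag(1, 1/(r^2)).
g^{ij}:
  [1, 0]
  [0, 1/r^2]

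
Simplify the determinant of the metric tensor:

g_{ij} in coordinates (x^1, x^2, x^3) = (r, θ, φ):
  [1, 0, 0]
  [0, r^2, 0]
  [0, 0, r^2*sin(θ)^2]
Diagonal metric: det(g) = g_{11}·g_{22}·g_{33}
= (1)·(r^2)·(r^2*sin(θ)^2)
det(g) = r^4*sin(θ)^2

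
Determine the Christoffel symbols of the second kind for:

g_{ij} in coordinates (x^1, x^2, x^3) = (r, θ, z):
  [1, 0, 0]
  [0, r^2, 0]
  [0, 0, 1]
Using Γ^k_{ij} = (1/2) g^{km} (∂_i g_{mj} + ∂_j g_{mi} - ∂_m g_{ij}); the metric is diagonal, so only the m = k term contributes.
Non-zero symbols (using the symmetry Γ^k_{ij} = Γ^k_{ji}):
Γ^r_{θ θ} = (1/2) g^{rr} (∂_θ g_{rθ} + ∂_θ g_{rθ} - ∂_r g_{θθ}) = (1/2)(1)((0) + (0) - (2*r)) = -r
Γ^θ_{r θ} = (1/2) g^{θθ} (∂_r g_{θθ} + ∂_θ g_{θr} - ∂_θ g_{rθ}) = (1/2)(1/r^2)((2*r) + (0) - (0)) = 1/r
All other Christoffel symbols are zero.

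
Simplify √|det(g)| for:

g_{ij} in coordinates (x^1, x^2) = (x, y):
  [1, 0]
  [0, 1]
det(g) = 1
√|det(g)| = 1
Volume element: dV = 1 dx dy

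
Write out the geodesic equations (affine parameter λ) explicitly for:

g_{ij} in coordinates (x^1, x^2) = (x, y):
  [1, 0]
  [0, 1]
Geodesic equation: d^2x^k/dλ^2 + Γ^k_{ij} (dx^i/dλ)(dx^j/dλ) = 0.
All Christoffel symbols vanish, so the geodesics are straight lines:
d^2x/dλ^2 = 0
d^2y/dλ^2 = 0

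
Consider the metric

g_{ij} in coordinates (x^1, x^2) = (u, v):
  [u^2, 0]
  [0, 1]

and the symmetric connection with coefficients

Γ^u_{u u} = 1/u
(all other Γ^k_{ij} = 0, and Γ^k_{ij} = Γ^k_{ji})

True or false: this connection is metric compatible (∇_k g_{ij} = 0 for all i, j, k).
Using ∇_k g_{ij} = ∂_k g_{ij} - Γ^m_{ki} g_{mj} - Γ^m_{kj} g_{im}:
e.g. ∇_u g_{uu} = (2*u) - (u) - (u) = 0
Every component ∇_k g_{ij} vanishes: the connection is metric compatible.
True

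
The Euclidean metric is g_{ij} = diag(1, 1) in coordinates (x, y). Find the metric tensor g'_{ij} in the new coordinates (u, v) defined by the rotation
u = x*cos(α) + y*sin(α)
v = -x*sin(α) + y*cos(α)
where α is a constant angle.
Invert the transformation: x = u*cos(α) - v*sin(α), y = u*sin(α) + v*cos(α)
g'_{ij} = (∂x^k/∂x'^i)(∂x^l/∂x'^j) g_{kl}; with g_{kl} = δ_{kl} this is Σ_k (∂x^k/∂x'^i)(∂x^k/∂x'^j).
Jacobian: ∂x/∂u = cos(α), ∂x/∂v = -sin(α), ∂y/∂u = sin(α), ∂y/∂v = cos(α)
g'_{uu} = (cos(α))(cos(α)) + (sin(α))(sin(α)) = 1
g'_{uv} = (cos(α))(-sin(α)) + (sin(α))(cos(α)) = 0
g'_{vv} = (-sin(α))(-sin(α)) + (cos(α))(cos(α)) = 1
g'_{ij} = diag(1, 1)
The Euclidean metric is invariant under rotations.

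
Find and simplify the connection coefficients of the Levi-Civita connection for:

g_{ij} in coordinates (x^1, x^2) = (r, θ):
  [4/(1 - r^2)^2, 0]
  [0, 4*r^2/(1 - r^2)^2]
Using Γ^k_{ij} = (1/2) g^{km} (∂_i g_{mj} + ∂_j g_{mi} - ∂_m g_{ij}); the metric is diagonal, so only the m = k term contributes.
Non-zero symbols (using the symmetry Γ^k_{ij} = Γ^k_{ji}):
Γ^r_{r r} = (1/2) g^{rr} (∂_r g_{rr} + ∂_r g_{rr} - ∂_r g_{rr}) = (1/2)((1 - r^2)^2/4)((16*r/(1 - r^2)^3) + (16*r/(1 - r^2)^3) - (16*r/(1 - r^2)^3)) = 2*r/(1 - r^2)
Γ^r_{θ θ} = (1/2) g^{rr} (∂_θ g_{rθ} + ∂_θ g_{rθ} - ∂_r g_{θθ}) = (1/2)((1 - r^2)^2/4)((0) + (0) - (-8*(r^3 + r)/(r^2 - 1)^3)) = (r^3 + r)/(r^2 - 1)
Γ^θ_{r θ} = (1/2) g^{θθ} (∂_r g_{θθ} + ∂_θ g_{θr} - ∂_θ g_{rθ}) = (1/2)((1 - r^2)^2/(4*r^2))((-8*(r^3 + r)/(r^2 - 1)^3) + (0) - (0)) = (-r^2 - 1)/(r^3 - r)
All other Christoffel symbols are zero.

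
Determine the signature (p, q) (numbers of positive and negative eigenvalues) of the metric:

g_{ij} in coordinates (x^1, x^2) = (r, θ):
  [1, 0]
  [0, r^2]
The metric is diagonal, so its eigenvalues are the diagonal entries: 1, r^2 (at a generic point, where coordinate-dependent entries are positive).
2 positive, 0 negative.
(2, 0) - Riemannian (positive definite)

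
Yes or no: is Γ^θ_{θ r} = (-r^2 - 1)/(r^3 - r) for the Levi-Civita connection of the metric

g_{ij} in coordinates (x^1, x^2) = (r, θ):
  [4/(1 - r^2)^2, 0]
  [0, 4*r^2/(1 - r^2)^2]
Γ^θ_{θ r} = (1/2) g^{θθ} (∂_θ g_{θr} + ∂_r g_{θθ} - ∂_θ g_{θr}) = (1/2)((1 - r^2)^2/(4*r^2))((0) + (-8*(r^3 + r)/(r^2 - 1)^3) - (0)) = (-r^2 - 1)/(r^3 - r)
This equals the proposed value (-r^2 - 1)/(r^3 - r).
Yes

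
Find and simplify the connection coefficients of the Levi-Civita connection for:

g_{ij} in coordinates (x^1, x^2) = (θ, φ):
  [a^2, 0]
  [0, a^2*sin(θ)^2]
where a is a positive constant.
Using Γ^k_{ij} = (1/2) g^{km} (∂_i g_{mj} + ∂_j g_{mi} - ∂_m g_{ij}); the metric is diagonal, so only the m = k term contributes.
Non-zero symbols (using the symmetry Γ^k_{ij} = Γ^k_{ji}):
Γ^θ_{φ φ} = (1/2) g^{θθ} (∂_φ g_{θφ} + ∂_φ g_{θφ} - ∂_θ g_{φφ}) = (1/2)(1/a^2)((0) + (0) - (a^2*sin(2*θ))) = -sin(2*θ)/2
Γ^φ_{θ φ} = (1/2) g^{φφ} (∂_θ g_{φφ} + ∂_φ g_{φθ} - ∂_φ g_{θφ}) = (1/2)(1/(a^2*sin(θ)^2))((a^2*sin(2*θ)) + (0) - (0)) = 1/tan(θ)
All other Christoffel symbols are zero.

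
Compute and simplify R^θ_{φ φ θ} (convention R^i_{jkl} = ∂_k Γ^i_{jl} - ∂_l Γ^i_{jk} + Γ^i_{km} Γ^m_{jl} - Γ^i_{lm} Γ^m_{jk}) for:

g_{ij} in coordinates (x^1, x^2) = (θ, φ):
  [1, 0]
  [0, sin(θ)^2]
Non-zero Christoffel symbols (Γ^k_{ij} = Γ^k_{ji}):
Γ^θ_{φ φ} = -sin(2*θ)/2
Γ^φ_{θ φ} = 1/tan(θ)
R^θ_{φ φ θ} = ∂_φ Γ^θ_{φ θ} - ∂_θ Γ^θ_{φ φ} + Γ^θ_{φ m} Γ^m_{φ θ} - Γ^θ_{θ m} Γ^m_{φ φ}
  = (0) - (-cos(2*θ)) + (-cos(θ)^2) - (0) = -sin(θ)^2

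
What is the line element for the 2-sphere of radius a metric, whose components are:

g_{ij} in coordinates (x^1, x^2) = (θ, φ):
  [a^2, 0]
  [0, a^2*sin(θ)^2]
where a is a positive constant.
ds^2 = g_{ij} dx^i dx^j; only the non-zero components contribute.
ds^2 = a^2 dθ^2 + a^2*sin(θ)^2 dφ^2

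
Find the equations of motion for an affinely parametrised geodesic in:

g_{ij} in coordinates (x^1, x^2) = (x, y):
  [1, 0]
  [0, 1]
Geodesic equation: d^2x^k/dλ^2 + Γ^k_{ij} (dx^i/dλ)(dx^j/dλ) = 0.
All Christoffel symbols vanish, so the geodesics are straight lines:
d^2x/dλ^2 = 0
d^2y/dλ^2 = 0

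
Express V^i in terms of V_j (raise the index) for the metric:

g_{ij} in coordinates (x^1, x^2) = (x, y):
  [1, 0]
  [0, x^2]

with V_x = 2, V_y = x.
Inverse metric (diagonal): g^{xx} = 1, g^{yy} = 1/x^2
V^i = g^{ij} V_j:
V^x = (1)(2) + (0)(x) = 2
V^y = (0)(2) + (1/x^2)(x) = 1/x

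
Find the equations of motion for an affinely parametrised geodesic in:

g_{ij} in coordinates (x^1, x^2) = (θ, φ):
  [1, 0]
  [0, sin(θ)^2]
Geodesic equation: d^2x^k/dλ^2 + Γ^k_{ij} (dx^i/dλ)(dx^j/dλ) = 0.
Non-zero Christoffel symbols:
Γ^θ_{φ φ} = -sin(2*θ)/2
Γ^φ_{θ φ} = 1/tan(θ)
Substituting (the symmetric pair Γ^k_{ij}, Γ^k_{ji} combines into a factor 2):
d^2θ/dλ^2 - (sin(2*θ)/2) (dφ/dλ)^2 = 0
d^2φ/dλ^2 + (2/tan(θ)) (dθ/dλ)(dφ/dλ) = 0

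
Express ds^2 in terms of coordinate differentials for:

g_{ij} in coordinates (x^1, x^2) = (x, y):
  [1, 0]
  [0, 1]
ds^2 = g_{ij} dx^i dx^j; only the non-zero components contribute.
ds^2 = dx^2 + dy^2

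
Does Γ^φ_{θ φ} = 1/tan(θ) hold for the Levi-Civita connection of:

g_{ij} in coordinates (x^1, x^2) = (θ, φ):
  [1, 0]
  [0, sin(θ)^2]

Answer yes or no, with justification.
Γ^φ_{θ φ} = (1/2) g^{φφ} (∂_θ g_{φφ} + ∂_φ g_{φθ} - ∂_φ g_{θφ}) = (1/2)(1/sin(θ)^2)((sin(2*θ)) + (0) - (0)) = 1/tan(θ)
This equals the proposed value 1/tan(θ).
Yes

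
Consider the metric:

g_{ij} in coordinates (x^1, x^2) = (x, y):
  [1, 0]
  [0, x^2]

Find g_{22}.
With x^1 = x, x^2 = y, g_{22} = g_{yy} is the row-2, column-2 entry of the matrix.
g_{22} = x^2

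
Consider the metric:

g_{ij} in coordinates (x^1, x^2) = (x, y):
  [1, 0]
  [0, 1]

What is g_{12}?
With x^1 = x, x^2 = y, g_{12} = g_{xy} is the row-1, column-2 entry of the matrix.
g_{12} = 0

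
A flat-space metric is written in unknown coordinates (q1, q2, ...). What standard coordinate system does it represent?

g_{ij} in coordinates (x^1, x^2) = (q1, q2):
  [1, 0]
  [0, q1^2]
The line element ds^2 = dq1^2 + q1^2 dq2^2 is dr^2 + r^2 dθ^2 with q1 = r, q2 = θ.
polar coordinates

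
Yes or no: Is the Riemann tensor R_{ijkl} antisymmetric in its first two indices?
R_{ijkl} = -R_{jikl} (follows from metric compatibility).
Yes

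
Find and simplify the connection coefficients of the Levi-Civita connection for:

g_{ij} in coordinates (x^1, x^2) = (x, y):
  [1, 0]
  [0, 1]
Using Γ^k_{ij} = (1/2) g^{km} (∂_i g_{mj} + ∂_j g_{mi} - ∂_m g_{ij}); the metric is diagonal, so only the m = k term contributes.
Every metric component is constant, so all ∂_m g_{ij} = 0 and every Christoffel symbol vanishes.
All Christoffel symbols are zero.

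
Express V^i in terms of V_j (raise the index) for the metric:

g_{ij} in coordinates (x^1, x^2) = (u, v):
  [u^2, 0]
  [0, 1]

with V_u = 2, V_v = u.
Inverse metric (diagonal): g^{uu} = 1/u^2, g^{vv} = 1
V^i = g^{ij} V_j:
V^u = (1/u^2)(2) + (0)(u) = 2/u^2
V^v = (0)(2) + (1)(u) = u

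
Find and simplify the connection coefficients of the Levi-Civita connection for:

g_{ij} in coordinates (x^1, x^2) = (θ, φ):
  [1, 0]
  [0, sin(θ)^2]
Using Γ^k_{ij} = (1/2) g^{km} (∂_i g_{mj} + ∂_j g_{mi} - ∂_m g_{ij}); the metric is diagonal, so only the m = k term contributes.
Non-zero symbols (using the symmetry Γ^k_{ij} = Γ^k_{ji}):
Γ^θ_{φ φ} = (1/2) g^{θθ} (∂_φ g_{θφ} + ∂_φ g_{θφ} - ∂_θ g_{φφ}) = (1/2)(1)((0) + (0) - (sin(2*θ))) = -sin(2*θ)/2
Γ^φ_{θ φ} = (1/2) g^{φφ} (∂_θ g_{φφ} + ∂_φ g_{φθ} - ∂_φ g_{θφ}) = (1/2)(1/sin(θ)^2)((sin(2*θ)) + (0) - (0)) = 1/tan(θ)
All other Christoffel symbols are zero.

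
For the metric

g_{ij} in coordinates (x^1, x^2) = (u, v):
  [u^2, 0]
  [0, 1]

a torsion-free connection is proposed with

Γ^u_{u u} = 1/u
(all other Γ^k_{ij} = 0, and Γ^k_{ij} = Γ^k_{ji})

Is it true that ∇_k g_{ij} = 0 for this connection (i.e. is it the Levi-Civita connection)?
Using ∇_k g_{ij} = ∂_k g_{ij} - Γ^m_{ki} g_{mj} - Γ^m_{kj} g_{im}:
e.g. ∇_u g_{uu} = (2*u) - (u) - (u) = 0
Every component ∇_k g_{ij} vanishes: the connection is metric compatible.
Yes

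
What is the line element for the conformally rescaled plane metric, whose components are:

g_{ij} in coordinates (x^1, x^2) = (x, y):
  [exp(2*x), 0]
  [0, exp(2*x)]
ds^2 = g_{ij} dx^i dx^j; only the non-zero components contribute.
ds^2 = exp(2*x) dx^2 + exp(2*x) dy^2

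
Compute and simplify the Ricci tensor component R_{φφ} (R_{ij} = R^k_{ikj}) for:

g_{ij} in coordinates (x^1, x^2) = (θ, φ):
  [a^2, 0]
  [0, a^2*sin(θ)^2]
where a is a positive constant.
Non-zero Christoffel symbols (Γ^k_{ij} = Γ^k_{ji}):
Γ^θ_{φ φ} = -sin(2*θ)/2
Γ^φ_{θ φ} = 1/tan(θ)
R^θ_{φ θ φ} = ∂_θ Γ^θ_{φ φ} - ∂_φ Γ^θ_{φ θ} + Γ^θ_{θ m} Γ^m_{φ φ} - Γ^θ_{φ m} Γ^m_{φ θ}
  = (-cos(2*θ)) - (0) + (0) - (-cos(θ)^2) = sin(θ)^2
R^φ_{φ φ φ} = 0 (a repeated index in an antisymmetric pair)
R_{φφ} = R^θ_{φ θ φ} + R^φ_{φ φ φ} = (sin(θ)^2) + (0) = sin(θ)^2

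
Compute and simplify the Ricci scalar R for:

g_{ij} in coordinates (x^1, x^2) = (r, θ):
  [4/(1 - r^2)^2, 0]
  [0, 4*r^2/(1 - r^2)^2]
Non-zero Christoffel symbols (Γ^k_{ij} = Γ^k_{ji}):
Γ^r_{r r} = 2*r/(1 - r^2)
Γ^r_{θ θ} = (r^3 + r)/(r^2 - 1)
Γ^θ_{r θ} = (-r^2 - 1)/(r^3 - r)
Ricci tensor (R_{ij} = R^k_{ikj}): R_{rr} = -4/(r^2 - 1)^2, R_{rθ} = 0, R_{θθ} = -4*r^2/(r^2 - 1)^2
Inverse metric: g^{rr} = (1 - r^2)^2/4, g^{θθ} = (1 - r^2)^2/(4*r^2)
R = g^{ij} R_{ij} = ((1 - r^2)^2/4)(-4/(r^2 - 1)^2) + ((1 - r^2)^2/(4*r^2))(-4*r^2/(r^2 - 1)^2) = -2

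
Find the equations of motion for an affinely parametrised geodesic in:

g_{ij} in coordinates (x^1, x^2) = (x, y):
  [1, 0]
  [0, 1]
Geodesic equation: d^2x^k/dλ^2 + Γ^k_{ij} (dx^i/dλ)(dx^j/dλ) = 0.
All Christoffel symbols vanish, so the geodesics are straight lines:
d^2x/dλ^2 = 0
d^2y/dλ^2 = 0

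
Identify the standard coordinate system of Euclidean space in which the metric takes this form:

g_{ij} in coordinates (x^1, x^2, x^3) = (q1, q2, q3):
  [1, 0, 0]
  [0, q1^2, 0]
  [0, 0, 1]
The line element ds^2 = dq1^2 + q1^2 dq2^2 + dq3^2 is dr^2 + r^2 dθ^2 + dz^2 with q1 = r, q2 = θ, q3 = z.
cylindrical coordinates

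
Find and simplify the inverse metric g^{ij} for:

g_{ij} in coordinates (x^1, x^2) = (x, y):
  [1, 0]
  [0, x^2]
The metric is diagonal, so g^{ij} is diagonal with entries 1/g_{ii}: diag(1, 1/(x^2)).
g^{ij}:
  [1, 0]
  [0, 1/x^2]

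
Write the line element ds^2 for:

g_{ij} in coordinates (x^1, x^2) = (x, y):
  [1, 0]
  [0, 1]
ds^2 = g_{ij} dx^i dx^j; only the non-zero components contribute.
ds^2 = dx^2 + dy^2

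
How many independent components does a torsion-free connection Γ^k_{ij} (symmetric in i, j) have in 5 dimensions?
Γ^k_{ij} has n choices for the upper index and n(n+1)/2 independent symmetric lower index pairs.
Total = 5 × 5×6/2 = 5 × 15 = 75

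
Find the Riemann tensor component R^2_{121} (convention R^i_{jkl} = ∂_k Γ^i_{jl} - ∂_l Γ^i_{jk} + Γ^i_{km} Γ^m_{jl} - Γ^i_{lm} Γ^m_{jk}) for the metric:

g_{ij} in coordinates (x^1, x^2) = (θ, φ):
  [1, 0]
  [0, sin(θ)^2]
Non-zero Christoffel symbols (Γ^k_{ij} = Γ^k_{ji}):
Γ^θ_{φ φ} = -sin(2*θ)/2
Γ^φ_{θ φ} = 1/tan(θ)
R^φ_{θ φ θ} = ∂_φ Γ^φ_{θ θ} - ∂_θ Γ^φ_{θ φ} + Γ^φ_{φ m} Γ^m_{θ θ} - Γ^φ_{θ m} Γ^m_{θ φ}
  = (0) - (-1/sin(θ)^2) + (0) - (1/tan(θ)^2) = 1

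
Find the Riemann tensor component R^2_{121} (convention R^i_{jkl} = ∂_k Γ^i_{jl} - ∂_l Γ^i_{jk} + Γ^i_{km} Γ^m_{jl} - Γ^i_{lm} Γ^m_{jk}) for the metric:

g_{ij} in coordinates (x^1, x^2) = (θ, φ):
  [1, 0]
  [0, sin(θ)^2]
Non-zero Christoffel symbols (Γ^k_{ij} = Γ^k_{ji}):
Γ^θ_{φ φ} = -sin(2*θ)/2
Γ^φ_{θ φ} = 1/tan(θ)
R^φ_{θ φ θ} = ∂_φ Γ^φ_{θ θ} - ∂_θ Γ^φ_{θ φ} + Γ^φ_{φ m} Γ^m_{θ θ} - Γ^φ_{θ m} Γ^m_{θ φ}
  = (0) - (-1/sin(θ)^2) + (0) - (1/tan(θ)^2) = 1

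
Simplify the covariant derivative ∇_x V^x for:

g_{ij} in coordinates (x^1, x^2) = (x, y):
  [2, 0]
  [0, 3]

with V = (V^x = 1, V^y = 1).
All Christoffel symbols are zero.
∇_x V^x = ∂_x V^x + Γ^x_{x j} V^j
  = (0) + (0)(1) + (0)(1)
  = 0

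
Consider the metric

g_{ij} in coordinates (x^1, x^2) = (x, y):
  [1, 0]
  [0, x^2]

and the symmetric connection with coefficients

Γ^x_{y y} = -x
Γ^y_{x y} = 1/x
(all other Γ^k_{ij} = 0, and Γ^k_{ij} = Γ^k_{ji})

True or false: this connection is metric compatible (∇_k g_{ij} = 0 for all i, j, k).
Using ∇_k g_{ij} = ∂_k g_{ij} - Γ^m_{ki} g_{mj} - Γ^m_{kj} g_{im}:
e.g. ∇_x g_{yy} = (2*x) - (x) - (x) = 0
Every component ∇_k g_{ij} vanishes: the connection is metric compatible.
True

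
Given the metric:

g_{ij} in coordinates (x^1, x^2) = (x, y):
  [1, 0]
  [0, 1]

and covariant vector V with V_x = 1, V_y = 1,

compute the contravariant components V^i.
Inverse metric (diagonal): g^{xx} = 1, g^{yy} = 1
V^i = g^{ij} V_j:
V^x = (1)(1) + (0)(1) = 1
V^y = (0)(1) + (1)(1) = 1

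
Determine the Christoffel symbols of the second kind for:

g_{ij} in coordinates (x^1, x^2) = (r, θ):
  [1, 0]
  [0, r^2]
Using Γ^k_{ij} = (1/2) g^{km} (∂_i g_{mj} + ∂_j g_{mi} - ∂_m g_{ij}); the metric is diagonal, so only the m = k term contributes.
Non-zero symbols (using the symmetry Γ^k_{ij} = Γ^k_{ji}):
Γ^r_{θ θ} = (1/2) g^{rr} (∂_θ g_{rθ} + ∂_θ g_{rθ} - ∂_r g_{θθ}) = (1/2)(1)((0) + (0) - (2*r)) = -r
Γ^θ_{r θ} = (1/2) g^{θθ} (∂_r g_{θθ} + ∂_θ g_{θr} - ∂_θ g_{rθ}) = (1/2)(1/r^2)((2*r) + (0) - (0)) = 1/r
All other Christoffel symbols are zero.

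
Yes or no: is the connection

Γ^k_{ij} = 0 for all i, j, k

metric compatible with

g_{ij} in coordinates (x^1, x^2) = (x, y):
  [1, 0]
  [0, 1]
Using ∇_k g_{ij} = ∂_k g_{ij} - Γ^m_{ki} g_{mj} - Γ^m_{kj} g_{im}:
e.g. ∇_x g_{xx} = (0) - (0) - (0) = 0
Every component ∇_k g_{ij} vanishes: the connection is metric compatible.
Yes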